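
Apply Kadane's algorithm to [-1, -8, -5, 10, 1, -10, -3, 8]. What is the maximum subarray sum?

Using Kadane's algorithm on [-1, -8, -5, 10, 1, -10, -3, 8]:

Scanning through the array:
Position 1 (value -8): max_ending_here = -8, max_so_far = -1
Position 2 (value -5): max_ending_here = -5, max_so_far = -1
Position 3 (value 10): max_ending_here = 10, max_so_far = 10
Position 4 (value 1): max_ending_here = 11, max_so_far = 11
Position 5 (value -10): max_ending_here = 1, max_so_far = 11
Position 6 (value -3): max_ending_here = -2, max_so_far = 11
Position 7 (value 8): max_ending_here = 8, max_so_far = 11

Maximum subarray: [10, 1]
Maximum sum: 11

The maximum subarray is [10, 1] with sum 11. This subarray runs from index 3 to index 4.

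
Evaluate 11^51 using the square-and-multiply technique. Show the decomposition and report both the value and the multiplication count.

Computing 11^51 by squaring (build up from 11^1; each line after the first costs one multiplication):

11^1 = 11
11^2 = (11^1)^2 = 11^2 = 121
11^3 = 11 * 11^2 = 11 * 121 = 1331
11^6 = (11^3)^2 = 1331^2 = 1771561
11^12 = (11^6)^2 = 1771561^2 = 3138428376721
11^24 = (11^12)^2 = 3138428376721^2 = 9849732675807611094711841
11^25 = 11 * 11^24 = 11 * 9849732675807611094711841 = 108347059433883722041830251
11^50 = (11^25)^2 = 108347059433883722041830251^2 = 11739085287969531650666649599035831993898213898723001
11^51 = 11 * 11^50 = 11 * 11739085287969531650666649599035831993898213898723001 = 129129938167664848157333145589394151932880352885953011

Result: 129129938167664848157333145589394151932880352885953011
Multiplications needed: 8 (8 lines after 11^1)

11^51 = 129129938167664848157333145589394151932880352885953011. Using exponentiation by squaring, this requires 8 multiplications. The key idea: if the exponent is even, square the half-power; if odd, multiply by the base once.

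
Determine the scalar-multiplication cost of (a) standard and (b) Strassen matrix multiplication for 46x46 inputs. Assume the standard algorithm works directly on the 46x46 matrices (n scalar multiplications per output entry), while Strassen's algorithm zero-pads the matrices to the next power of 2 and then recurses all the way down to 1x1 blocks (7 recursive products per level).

Matrix multiplication for 46x46 matrices:

Strassen's algorithm requires power-of-2 dimensions. Pad 46x46 to 64x64 (next power of 2).

Standard algorithm: 46^3 = 97336 multiplications
Strassen's algorithm: 7^(log2(64)) = 7^6 = 117649 multiplications
Difference: 97336 - 117649 = -20313 (Strassen uses MORE here due to padding overhead — for small or just-over-power-of-2 n, padding can outweigh the per-level savings)

Standard: 97336 multiplications (46^3). Strassen: 117649 multiplications (7^6, after padding to 64x64). Strassen reduces 8 recursive multiplications to 7 at each level.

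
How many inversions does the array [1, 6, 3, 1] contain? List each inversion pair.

Finding inversions in [1, 6, 3, 1]:

(1, 2): arr[1]=6 > arr[2]=3
(1, 3): arr[1]=6 > arr[3]=1
(2, 3): arr[2]=3 > arr[3]=1

Total inversions: 3

The array has 3 inversion(s): (1,2), (1,3), (2,3). Each pair (i,j) satisfies i < j and arr[i] > arr[j].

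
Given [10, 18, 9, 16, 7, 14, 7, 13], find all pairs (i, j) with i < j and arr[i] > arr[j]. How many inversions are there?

Finding inversions in [10, 18, 9, 16, 7, 14, 7, 13]:

(0, 2): arr[0]=10 > arr[2]=9
(0, 4): arr[0]=10 > arr[4]=7
(0, 6): arr[0]=10 > arr[6]=7
(1, 2): arr[1]=18 > arr[2]=9
(1, 3): arr[1]=18 > arr[3]=16
(1, 4): arr[1]=18 > arr[4]=7
(1, 5): arr[1]=18 > arr[5]=14
(1, 6): arr[1]=18 > arr[6]=7
(1, 7): arr[1]=18 > arr[7]=13
(2, 4): arr[2]=9 > arr[4]=7
(2, 6): arr[2]=9 > arr[6]=7
(3, 4): arr[3]=16 > arr[4]=7
(3, 5): arr[3]=16 > arr[5]=14
(3, 6): arr[3]=16 > arr[6]=7
(3, 7): arr[3]=16 > arr[7]=13
(5, 6): arr[5]=14 > arr[6]=7
(5, 7): arr[5]=14 > arr[7]=13

Total inversions: 17

The array has 17 inversion(s): (0,2), (0,4), (0,6), (1,2), (1,3), (1,4), (1,5), (1,6), (1,7), (2,4), (2,6), (3,4), (3,5), (3,6), (3,7), (5,6), (5,7). Each pair (i,j) satisfies i < j and arr[i] > arr[j].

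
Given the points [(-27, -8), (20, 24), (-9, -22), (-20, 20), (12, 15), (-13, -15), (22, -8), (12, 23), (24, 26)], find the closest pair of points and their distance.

Computing all pairwise distances among 9 points:

d((-27, -8), (20, 24)) = 56.8595
d((-27, -8), (-9, -22)) = 22.8035
d((-27, -8), (-20, 20)) = 28.8617
d((-27, -8), (12, 15)) = 45.2769
d((-27, -8), (-13, -15)) = 15.6525
d((-27, -8), (22, -8)) = 49.0
d((-27, -8), (12, 23)) = 49.8197
d((-27, -8), (24, 26)) = 61.2944
d((20, 24), (-9, -22)) = 54.3783
d((20, 24), (-20, 20)) = 40.1995
d((20, 24), (12, 15)) = 12.0416
d((20, 24), (-13, -15)) = 51.0882
d((20, 24), (22, -8)) = 32.0624
d((20, 24), (12, 23)) = 8.0623
d((20, 24), (24, 26)) = 4.4721 <-- minimum
d((-9, -22), (-20, 20)) = 43.4166
d((-9, -22), (12, 15)) = 42.5441
d((-9, -22), (-13, -15)) = 8.0623
d((-9, -22), (22, -8)) = 34.0147
d((-9, -22), (12, 23)) = 49.6588
d((-9, -22), (24, 26)) = 58.2495
d((-20, 20), (12, 15)) = 32.3883
d((-20, 20), (-13, -15)) = 35.6931
d((-20, 20), (22, -8)) = 50.4777
d((-20, 20), (12, 23)) = 32.1403
d((-20, 20), (24, 26)) = 44.4072
d((12, 15), (-13, -15)) = 39.0512
d((12, 15), (22, -8)) = 25.0799
d((12, 15), (12, 23)) = 8.0
d((12, 15), (24, 26)) = 16.2788
d((-13, -15), (22, -8)) = 35.6931
d((-13, -15), (12, 23)) = 45.4863
d((-13, -15), (24, 26)) = 55.2268
d((22, -8), (12, 23)) = 32.573
d((22, -8), (24, 26)) = 34.0588
d((12, 23), (24, 26)) = 12.3693

Closest pair: (20, 24) and (24, 26) with distance 4.4721

The closest pair is (20, 24) and (24, 26) with Euclidean distance 4.4721. For 9 points, brute-force pairwise comparison is shown above. For large n, the divide-and-conquer algorithm (sort by x, recurse on halves, check the dividing strip) achieves O(n log n).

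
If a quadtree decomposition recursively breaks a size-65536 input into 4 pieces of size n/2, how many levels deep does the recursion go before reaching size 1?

For divide and conquer with division factor 2:

Problem sizes at each level:
Level 0: 65536
Level 1: 32768
Level 2: 16384
Level 3: 8192
Level 4: 4096
Level 5: 2048
Level 6: 1024
Level 7: 512
Level 8: 256
Level 9: 128
Level 10: 64
Level 11: 32
Level 12: 16
Level 13: 8
Level 14: 4
Level 15: 2
Level 16: 1

The root is level 0 and the size-1 base case is level 16 (the tree spans levels 0 through 16, i.e. 17 levels counting the root), so the depth is the number of divisions: log_2(65536) = 16

The recursion tree depth is log_2(65536) = 16. At each level, the problem size is divided by 2, so it takes 16 divisions to reduce to a base case of size 1. The algorithm makes 4 recursive calls at each level.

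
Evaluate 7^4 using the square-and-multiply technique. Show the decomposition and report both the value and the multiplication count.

Computing 7^4 by squaring (build up from 7^1; each line after the first costs one multiplication):

7^1 = 7
7^2 = (7^1)^2 = 7^2 = 49
7^4 = (7^2)^2 = 49^2 = 2401

Result: 2401
Multiplications needed: 2 (2 lines after 7^1)

7^4 = 2401. Using exponentiation by squaring, this requires 2 multiplications. The key idea: if the exponent is even, square the half-power; if odd, multiply by the base once.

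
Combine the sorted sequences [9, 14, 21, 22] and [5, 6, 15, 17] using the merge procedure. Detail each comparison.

Merging process:

Compare 9 vs 5: take 5 from right. Merged: [5]
Compare 9 vs 6: take 6 from right. Merged: [5, 6]
Compare 9 vs 15: take 9 from left. Merged: [5, 6, 9]
Compare 14 vs 15: take 14 from left. Merged: [5, 6, 9, 14]
Compare 21 vs 15: take 15 from right. Merged: [5, 6, 9, 14, 15]
Compare 21 vs 17: take 17 from right. Merged: [5, 6, 9, 14, 15, 17]
Append remaining from left: [21, 22]. Merged: [5, 6, 9, 14, 15, 17, 21, 22]

Final merged array: [5, 6, 9, 14, 15, 17, 21, 22]
Total comparisons: 6

The merged array is [5, 6, 9, 14, 15, 17, 21, 22], requiring 6 comparisons. The merge step runs in O(n) time where n is the total number of elements.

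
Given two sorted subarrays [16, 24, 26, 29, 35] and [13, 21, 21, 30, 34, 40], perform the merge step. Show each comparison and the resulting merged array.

Merging process:

Compare 16 vs 13: take 13 from right. Merged: [13]
Compare 16 vs 21: take 16 from left. Merged: [13, 16]
Compare 24 vs 21: take 21 from right. Merged: [13, 16, 21]
Compare 24 vs 21: take 21 from right. Merged: [13, 16, 21, 21]
Compare 24 vs 30: take 24 from left. Merged: [13, 16, 21, 21, 24]
Compare 26 vs 30: take 26 from left. Merged: [13, 16, 21, 21, 24, 26]
Compare 29 vs 30: take 29 from left. Merged: [13, 16, 21, 21, 24, 26, 29]
Compare 35 vs 30: take 30 from right. Merged: [13, 16, 21, 21, 24, 26, 29, 30]
Compare 35 vs 34: take 34 from right. Merged: [13, 16, 21, 21, 24, 26, 29, 30, 34]
Compare 35 vs 40: take 35 from left. Merged: [13, 16, 21, 21, 24, 26, 29, 30, 34, 35]
Append remaining from right: [40]. Merged: [13, 16, 21, 21, 24, 26, 29, 30, 34, 35, 40]

Final merged array: [13, 16, 21, 21, 24, 26, 29, 30, 34, 35, 40]
Total comparisons: 10

The merged array is [13, 16, 21, 21, 24, 26, 29, 30, 34, 35, 40], requiring 10 comparisons. The merge step runs in O(n) time where n is the total number of elements.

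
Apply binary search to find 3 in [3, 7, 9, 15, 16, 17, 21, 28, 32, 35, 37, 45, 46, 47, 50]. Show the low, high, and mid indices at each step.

Binary search for 3 in [3, 7, 9, 15, 16, 17, 21, 28, 32, 35, 37, 45, 46, 47, 50]:

lo=0, hi=14, mid=7, arr[mid]=28 -> 28 > 3, search left half
lo=0, hi=6, mid=3, arr[mid]=15 -> 15 > 3, search left half
lo=0, hi=2, mid=1, arr[mid]=7 -> 7 > 3, search left half
lo=0, hi=0, mid=0, arr[mid]=3 -> Found target at index 0!

Binary search finds 3 at index 0 after 4 comparisons. The search repeatedly halves the search space by comparing with the middle element.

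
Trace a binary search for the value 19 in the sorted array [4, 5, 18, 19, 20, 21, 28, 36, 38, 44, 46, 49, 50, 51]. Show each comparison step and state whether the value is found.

Binary search for 19 in [4, 5, 18, 19, 20, 21, 28, 36, 38, 44, 46, 49, 50, 51]:

lo=0, hi=13, mid=6, arr[mid]=28 -> 28 > 19, search left half
lo=0, hi=5, mid=2, arr[mid]=18 -> 18 < 19, search right half
lo=3, hi=5, mid=4, arr[mid]=20 -> 20 > 19, search left half
lo=3, hi=3, mid=3, arr[mid]=19 -> Found target at index 3!

Binary search finds 19 at index 3 after 4 comparisons. The search repeatedly halves the search space by comparing with the middle element.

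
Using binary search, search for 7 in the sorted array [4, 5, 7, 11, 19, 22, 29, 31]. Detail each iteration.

Binary search for 7 in [4, 5, 7, 11, 19, 22, 29, 31]:

lo=0, hi=7, mid=3, arr[mid]=11 -> 11 > 7, search left half
lo=0, hi=2, mid=1, arr[mid]=5 -> 5 < 7, search right half
lo=2, hi=2, mid=2, arr[mid]=7 -> Found target at index 2!

Binary search finds 7 at index 2 after 3 comparisons. The search repeatedly halves the search space by comparing with the middle element.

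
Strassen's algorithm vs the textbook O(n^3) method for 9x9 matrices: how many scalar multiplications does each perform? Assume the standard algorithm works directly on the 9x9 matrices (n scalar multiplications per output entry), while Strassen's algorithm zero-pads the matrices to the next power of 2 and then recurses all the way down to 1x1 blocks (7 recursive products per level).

Matrix multiplication for 9x9 matrices:

Strassen's algorithm requires power-of-2 dimensions. Pad 9x9 to 16x16 (next power of 2).

Standard algorithm: 9^3 = 729 multiplications
Strassen's algorithm: 7^(log2(16)) = 7^4 = 2401 multiplications
Difference: 729 - 2401 = -1672 (Strassen uses MORE here due to padding overhead — for small or just-over-power-of-2 n, padding can outweigh the per-level savings)

Standard: 729 multiplications (9^3). Strassen: 2401 multiplications (7^4, after padding to 16x16). Strassen reduces 8 recursive multiplications to 7 at each level.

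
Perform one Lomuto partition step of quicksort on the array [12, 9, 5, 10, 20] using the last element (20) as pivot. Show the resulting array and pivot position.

Lomuto partition with pivot = 20:

Initial array: [12, 9, 5, 10, 20]

arr[0]=12 <= 20: swap with position 0, array becomes [12, 9, 5, 10, 20]
arr[1]=9 <= 20: swap with position 1, array becomes [12, 9, 5, 10, 20]
arr[2]=5 <= 20: swap with position 2, array becomes [12, 9, 5, 10, 20]
arr[3]=10 <= 20: swap with position 3, array becomes [12, 9, 5, 10, 20]

Place pivot at position 4: [12, 9, 5, 10, 20]
Pivot position: 4

After partitioning with pivot 20, the array becomes [12, 9, 5, 10, 20]. The pivot is placed at index 4. All elements to the left of the pivot are <= 20, and all elements to the right are > 20.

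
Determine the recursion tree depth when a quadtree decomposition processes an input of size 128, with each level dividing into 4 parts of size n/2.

For divide and conquer with division factor 2:

Problem sizes at each level:
Level 0: 128
Level 1: 64
Level 2: 32
Level 3: 16
Level 4: 8
Level 5: 4
Level 6: 2
Level 7: 1

The root is level 0 and the size-1 base case is level 7 (the tree spans levels 0 through 7, i.e. 8 levels counting the root), so the depth is the number of divisions: log_2(128) = 7

The recursion tree depth is log_2(128) = 7. At each level, the problem size is divided by 2, so it takes 7 divisions to reduce to a base case of size 1. The algorithm makes 4 recursive calls at each level.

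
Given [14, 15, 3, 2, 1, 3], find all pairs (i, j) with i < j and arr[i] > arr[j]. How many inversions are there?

Finding inversions in [14, 15, 3, 2, 1, 3]:

(0, 2): arr[0]=14 > arr[2]=3
(0, 3): arr[0]=14 > arr[3]=2
(0, 4): arr[0]=14 > arr[4]=1
(0, 5): arr[0]=14 > arr[5]=3
(1, 2): arr[1]=15 > arr[2]=3
(1, 3): arr[1]=15 > arr[3]=2
(1, 4): arr[1]=15 > arr[4]=1
(1, 5): arr[1]=15 > arr[5]=3
(2, 3): arr[2]=3 > arr[3]=2
(2, 4): arr[2]=3 > arr[4]=1
(3, 4): arr[3]=2 > arr[4]=1

Total inversions: 11

The array has 11 inversion(s): (0,2), (0,3), (0,4), (0,5), (1,2), (1,3), (1,4), (1,5), (2,3), (2,4), (3,4). Each pair (i,j) satisfies i < j and arr[i] > arr[j].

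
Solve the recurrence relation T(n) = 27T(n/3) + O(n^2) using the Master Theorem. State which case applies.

Master Theorem for T(n) = 27T(n/3) + O(n^2):

a = 27, b = 3, c = 2
log_b(a) = log_3(27) = 3.0000

Case 1: c = 2 < log_3(27) = 3.0000
T(n) = O(n^(log_3 27)) = O(n^3)

For T(n) = 27T(n/3) + O(n^2): log_3(27) = 3.0000. This is Case 1 of the Master Theorem (c < log_b(a), work dominated by leaves), giving O(n^3).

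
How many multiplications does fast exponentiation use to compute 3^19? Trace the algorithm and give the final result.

Computing 3^19 by squaring (build up from 3^1; each line after the first costs one multiplication):

3^1 = 3
3^2 = (3^1)^2 = 3^2 = 9
3^4 = (3^2)^2 = 9^2 = 81
3^8 = (3^4)^2 = 81^2 = 6561
3^9 = 3 * 3^8 = 3 * 6561 = 19683
3^18 = (3^9)^2 = 19683^2 = 387420489
3^19 = 3 * 3^18 = 3 * 387420489 = 1162261467

Result: 1162261467
Multiplications needed: 6 (6 lines after 3^1)

3^19 = 1162261467. Using exponentiation by squaring, this requires 6 multiplications. The key idea: if the exponent is even, square the half-power; if odd, multiply by the base once.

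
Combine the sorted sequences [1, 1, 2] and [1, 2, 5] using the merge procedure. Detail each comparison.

Merging process:

Compare 1 vs 1: take 1 from left. Merged: [1]
Compare 1 vs 1: take 1 from left. Merged: [1, 1]
Compare 2 vs 1: take 1 from right. Merged: [1, 1, 1]
Compare 2 vs 2: take 2 from left. Merged: [1, 1, 1, 2]
Append remaining from right: [2, 5]. Merged: [1, 1, 1, 2, 2, 5]

Final merged array: [1, 1, 1, 2, 2, 5]
Total comparisons: 4

The merged array is [1, 1, 1, 2, 2, 5], requiring 4 comparisons. The merge step runs in O(n) time where n is the total number of elements.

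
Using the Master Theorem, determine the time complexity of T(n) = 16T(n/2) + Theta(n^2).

Master Theorem for T(n) = 16T(n/2) + O(n^2):

a = 16, b = 2, c = 2
log_b(a) = log_2(16) = 4.0000

Case 1: c = 2 < log_2(16) = 4.0000
T(n) = O(n^(log_2 16)) = O(n^4)

For T(n) = 16T(n/2) + O(n^2): log_2(16) = 4.0000. This is Case 1 of the Master Theorem (c < log_b(a), work dominated by leaves), giving O(n^4).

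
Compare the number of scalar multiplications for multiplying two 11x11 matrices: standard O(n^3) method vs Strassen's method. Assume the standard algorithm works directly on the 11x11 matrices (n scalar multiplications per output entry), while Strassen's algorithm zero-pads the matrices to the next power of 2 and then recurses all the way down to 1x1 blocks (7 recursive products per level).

Matrix multiplication for 11x11 matrices:

Strassen's algorithm requires power-of-2 dimensions. Pad 11x11 to 16x16 (next power of 2).

Standard algorithm: 11^3 = 1331 multiplications
Strassen's algorithm: 7^(log2(16)) = 7^4 = 2401 multiplications
Difference: 1331 - 2401 = -1070 (Strassen uses MORE here due to padding overhead — for small or just-over-power-of-2 n, padding can outweigh the per-level savings)

Standard: 1331 multiplications (11^3). Strassen: 2401 multiplications (7^4, after padding to 16x16). Strassen reduces 8 recursive multiplications to 7 at each level.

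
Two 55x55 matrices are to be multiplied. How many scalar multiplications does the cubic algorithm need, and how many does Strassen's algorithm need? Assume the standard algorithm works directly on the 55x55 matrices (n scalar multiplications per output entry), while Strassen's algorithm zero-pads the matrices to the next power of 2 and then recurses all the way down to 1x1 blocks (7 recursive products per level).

Matrix multiplication for 55x55 matrices:

Strassen's algorithm requires power-of-2 dimensions. Pad 55x55 to 64x64 (next power of 2).

Standard algorithm: 55^3 = 166375 multiplications
Strassen's algorithm: 7^(log2(64)) = 7^6 = 117649 multiplications
Savings: 166375 - 117649 = 48726 multiplications

Standard: 166375 multiplications (55^3). Strassen: 117649 multiplications (7^6, after padding to 64x64). Strassen reduces 8 recursive multiplications to 7 at each level.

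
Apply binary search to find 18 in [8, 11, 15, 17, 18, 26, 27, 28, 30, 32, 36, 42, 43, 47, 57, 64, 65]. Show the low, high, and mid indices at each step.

Binary search for 18 in [8, 11, 15, 17, 18, 26, 27, 28, 30, 32, 36, 42, 43, 47, 57, 64, 65]:

lo=0, hi=16, mid=8, arr[mid]=30 -> 30 > 18, search left half
lo=0, hi=7, mid=3, arr[mid]=17 -> 17 < 18, search right half
lo=4, hi=7, mid=5, arr[mid]=26 -> 26 > 18, search left half
lo=4, hi=4, mid=4, arr[mid]=18 -> Found target at index 4!

Binary search finds 18 at index 4 after 4 comparisons. The search repeatedly halves the search space by comparing with the middle element.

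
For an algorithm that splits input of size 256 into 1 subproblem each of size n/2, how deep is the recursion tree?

For divide and conquer with division factor 2:

Problem sizes at each level:
Level 0: 256
Level 1: 128
Level 2: 64
Level 3: 32
Level 4: 16
Level 5: 8
Level 6: 4
Level 7: 2
Level 8: 1

The root is level 0 and the size-1 base case is level 8 (the tree spans levels 0 through 8, i.e. 9 levels counting the root), so the depth is the number of divisions: log_2(256) = 8

The recursion tree depth is log_2(256) = 8. At each level, the problem size is divided by 2, so it takes 8 divisions to reduce to a base case of size 1. The algorithm makes 1 recursive call at each level.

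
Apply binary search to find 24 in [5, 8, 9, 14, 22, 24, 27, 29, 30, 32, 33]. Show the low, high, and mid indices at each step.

Binary search for 24 in [5, 8, 9, 14, 22, 24, 27, 29, 30, 32, 33]:

lo=0, hi=10, mid=5, arr[mid]=24 -> Found target at index 5!

Binary search finds 24 at index 5 after 1 comparisons. The search repeatedly halves the search space by comparing with the middle element.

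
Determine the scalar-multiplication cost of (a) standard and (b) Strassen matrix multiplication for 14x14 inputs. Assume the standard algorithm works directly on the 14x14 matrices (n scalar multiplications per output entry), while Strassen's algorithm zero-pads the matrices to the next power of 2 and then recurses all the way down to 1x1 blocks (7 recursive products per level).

Matrix multiplication for 14x14 matrices:

Strassen's algorithm requires power-of-2 dimensions. Pad 14x14 to 16x16 (next power of 2).

Standard algorithm: 14^3 = 2744 multiplications
Strassen's algorithm: 7^(log2(16)) = 7^4 = 2401 multiplications
Savings: 2744 - 2401 = 343 multiplications

Standard: 2744 multiplications (14^3). Strassen: 2401 multiplications (7^4, after padding to 16x16). Strassen reduces 8 recursive multiplications to 7 at each level.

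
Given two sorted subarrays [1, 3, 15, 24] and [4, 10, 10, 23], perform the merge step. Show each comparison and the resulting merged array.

Merging process:

Compare 1 vs 4: take 1 from left. Merged: [1]
Compare 3 vs 4: take 3 from left. Merged: [1, 3]
Compare 15 vs 4: take 4 from right. Merged: [1, 3, 4]
Compare 15 vs 10: take 10 from right. Merged: [1, 3, 4, 10]
Compare 15 vs 10: take 10 from right. Merged: [1, 3, 4, 10, 10]
Compare 15 vs 23: take 15 from left. Merged: [1, 3, 4, 10, 10, 15]
Compare 24 vs 23: take 23 from right. Merged: [1, 3, 4, 10, 10, 15, 23]
Append remaining from left: [24]. Merged: [1, 3, 4, 10, 10, 15, 23, 24]

Final merged array: [1, 3, 4, 10, 10, 15, 23, 24]
Total comparisons: 7

The merged array is [1, 3, 4, 10, 10, 15, 23, 24], requiring 7 comparisons. The merge step runs in O(n) time where n is the total number of elements.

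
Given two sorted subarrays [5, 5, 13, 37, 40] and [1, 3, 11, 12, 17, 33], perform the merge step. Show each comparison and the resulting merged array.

Merging process:

Compare 5 vs 1: take 1 from right. Merged: [1]
Compare 5 vs 3: take 3 from right. Merged: [1, 3]
Compare 5 vs 11: take 5 from left. Merged: [1, 3, 5]
Compare 5 vs 11: take 5 from left. Merged: [1, 3, 5, 5]
Compare 13 vs 11: take 11 from right. Merged: [1, 3, 5, 5, 11]
Compare 13 vs 12: take 12 from right. Merged: [1, 3, 5, 5, 11, 12]
Compare 13 vs 17: take 13 from left. Merged: [1, 3, 5, 5, 11, 12, 13]
Compare 37 vs 17: take 17 from right. Merged: [1, 3, 5, 5, 11, 12, 13, 17]
Compare 37 vs 33: take 33 from right. Merged: [1, 3, 5, 5, 11, 12, 13, 17, 33]
Append remaining from left: [37, 40]. Merged: [1, 3, 5, 5, 11, 12, 13, 17, 33, 37, 40]

Final merged array: [1, 3, 5, 5, 11, 12, 13, 17, 33, 37, 40]
Total comparisons: 9

The merged array is [1, 3, 5, 5, 11, 12, 13, 17, 33, 37, 40], requiring 9 comparisons. The merge step runs in O(n) time where n is the total number of elements.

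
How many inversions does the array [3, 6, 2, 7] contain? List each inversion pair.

Finding inversions in [3, 6, 2, 7]:

(0, 2): arr[0]=3 > arr[2]=2
(1, 2): arr[1]=6 > arr[2]=2

Total inversions: 2

The array has 2 inversion(s): (0,2), (1,2). Each pair (i,j) satisfies i < j and arr[i] > arr[j].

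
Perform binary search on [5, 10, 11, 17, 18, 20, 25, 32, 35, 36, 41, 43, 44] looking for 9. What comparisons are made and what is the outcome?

Binary search for 9 in [5, 10, 11, 17, 18, 20, 25, 32, 35, 36, 41, 43, 44]:

lo=0, hi=12, mid=6, arr[mid]=25 -> 25 > 9, search left half
lo=0, hi=5, mid=2, arr[mid]=11 -> 11 > 9, search left half
lo=0, hi=1, mid=0, arr[mid]=5 -> 5 < 9, search right half
lo=1, hi=1, mid=1, arr[mid]=10 -> 10 > 9, search left half
lo=1 > hi=0, target 9 not found

Binary search determines that 9 is not in the array after 4 comparisons. The search space was exhausted without finding the target.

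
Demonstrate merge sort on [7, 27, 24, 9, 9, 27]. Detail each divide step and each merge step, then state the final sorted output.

Merge sort trace:

Split: [7, 27, 24, 9, 9, 27] -> [7, 27, 24] and [9, 9, 27]
  Split: [7, 27, 24] -> [7] and [27, 24]
    Split: [27, 24] -> [27] and [24]
    Merge: [27] + [24] -> [24, 27]
  Merge: [7] + [24, 27] -> [7, 24, 27]
  Split: [9, 9, 27] -> [9] and [9, 27]
    Split: [9, 27] -> [9] and [27]
    Merge: [9] + [27] -> [9, 27]
  Merge: [9] + [9, 27] -> [9, 9, 27]
Merge: [7, 24, 27] + [9, 9, 27] -> [7, 9, 9, 24, 27, 27]

Final sorted array: [7, 9, 9, 24, 27, 27]

The merge sort proceeds by recursively splitting the array and merging sorted halves.
After all merges, the sorted array is [7, 9, 9, 24, 27, 27].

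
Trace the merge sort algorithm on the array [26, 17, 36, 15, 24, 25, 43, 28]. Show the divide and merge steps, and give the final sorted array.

Merge sort trace:

Split: [26, 17, 36, 15, 24, 25, 43, 28] -> [26, 17, 36, 15] and [24, 25, 43, 28]
  Split: [26, 17, 36, 15] -> [26, 17] and [36, 15]
    Split: [26, 17] -> [26] and [17]
    Merge: [26] + [17] -> [17, 26]
    Split: [36, 15] -> [36] and [15]
    Merge: [36] + [15] -> [15, 36]
  Merge: [17, 26] + [15, 36] -> [15, 17, 26, 36]
  Split: [24, 25, 43, 28] -> [24, 25] and [43, 28]
    Split: [24, 25] -> [24] and [25]
    Merge: [24] + [25] -> [24, 25]
    Split: [43, 28] -> [43] and [28]
    Merge: [43] + [28] -> [28, 43]
  Merge: [24, 25] + [28, 43] -> [24, 25, 28, 43]
Merge: [15, 17, 26, 36] + [24, 25, 28, 43] -> [15, 17, 24, 25, 26, 28, 36, 43]

Final sorted array: [15, 17, 24, 25, 26, 28, 36, 43]

The merge sort proceeds by recursively splitting the array and merging sorted halves.
After all merges, the sorted array is [15, 17, 24, 25, 26, 28, 36, 43].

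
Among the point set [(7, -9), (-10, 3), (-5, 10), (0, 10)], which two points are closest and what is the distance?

Computing all pairwise distances among 4 points:

d((7, -9), (-10, 3)) = 20.8087
d((7, -9), (-5, 10)) = 22.4722
d((7, -9), (0, 10)) = 20.2485
d((-10, 3), (-5, 10)) = 8.6023
d((-10, 3), (0, 10)) = 12.2066
d((-5, 10), (0, 10)) = 5.0 <-- minimum

Closest pair: (-5, 10) and (0, 10) with distance 5.0

The closest pair is (-5, 10) and (0, 10) with Euclidean distance 5.0. For 4 points, brute-force pairwise comparison is shown above. For large n, the divide-and-conquer algorithm (sort by x, recurse on halves, check the dividing strip) achieves O(n log n).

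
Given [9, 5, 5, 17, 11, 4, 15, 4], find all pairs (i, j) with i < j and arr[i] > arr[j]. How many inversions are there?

Finding inversions in [9, 5, 5, 17, 11, 4, 15, 4]:

(0, 1): arr[0]=9 > arr[1]=5
(0, 2): arr[0]=9 > arr[2]=5
(0, 5): arr[0]=9 > arr[5]=4
(0, 7): arr[0]=9 > arr[7]=4
(1, 5): arr[1]=5 > arr[5]=4
(1, 7): arr[1]=5 > arr[7]=4
(2, 5): arr[2]=5 > arr[5]=4
(2, 7): arr[2]=5 > arr[7]=4
(3, 4): arr[3]=17 > arr[4]=11
(3, 5): arr[3]=17 > arr[5]=4
(3, 6): arr[3]=17 > arr[6]=15
(3, 7): arr[3]=17 > arr[7]=4
(4, 5): arr[4]=11 > arr[5]=4
(4, 7): arr[4]=11 > arr[7]=4
(6, 7): arr[6]=15 > arr[7]=4

Total inversions: 15

The array has 15 inversion(s): (0,1), (0,2), (0,5), (0,7), (1,5), (1,7), (2,5), (2,7), (3,4), (3,5), (3,6), (3,7), (4,5), (4,7), (6,7). Each pair (i,j) satisfies i < j and arr[i] > arr[j].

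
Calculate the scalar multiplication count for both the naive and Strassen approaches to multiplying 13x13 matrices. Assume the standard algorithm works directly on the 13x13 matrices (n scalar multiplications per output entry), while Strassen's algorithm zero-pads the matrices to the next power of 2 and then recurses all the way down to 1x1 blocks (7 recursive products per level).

Matrix multiplication for 13x13 matrices:

Strassen's algorithm requires power-of-2 dimensions. Pad 13x13 to 16x16 (next power of 2).

Standard algorithm: 13^3 = 2197 multiplications
Strassen's algorithm: 7^(log2(16)) = 7^4 = 2401 multiplications
Difference: 2197 - 2401 = -204 (Strassen uses MORE here due to padding overhead — for small or just-over-power-of-2 n, padding can outweigh the per-level savings)

Standard: 2197 multiplications (13^3). Strassen: 2401 multiplications (7^4, after padding to 16x16). Strassen reduces 8 recursive multiplications to 7 at each level.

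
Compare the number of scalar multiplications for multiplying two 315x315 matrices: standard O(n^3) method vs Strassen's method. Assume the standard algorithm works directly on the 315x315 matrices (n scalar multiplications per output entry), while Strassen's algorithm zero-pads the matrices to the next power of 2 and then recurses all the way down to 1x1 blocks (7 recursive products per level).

Matrix multiplication for 315x315 matrices:

Strassen's algorithm requires power-of-2 dimensions. Pad 315x315 to 512x512 (next power of 2).

Standard algorithm: 315^3 = 31255875 multiplications
Strassen's algorithm: 7^(log2(512)) = 7^9 = 40353607 multiplications
Difference: 31255875 - 40353607 = -9097732 (Strassen uses MORE here due to padding overhead — for small or just-over-power-of-2 n, padding can outweigh the per-level savings)

Standard: 31255875 multiplications (315^3). Strassen: 40353607 multiplications (7^9, after padding to 512x512). Strassen reduces 8 recursive multiplications to 7 at each level.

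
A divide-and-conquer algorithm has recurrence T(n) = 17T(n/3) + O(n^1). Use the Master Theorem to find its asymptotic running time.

Master Theorem for T(n) = 17T(n/3) + O(n^1):

a = 17, b = 3, c = 1
log_b(a) = log_3(17) = 2.5789

Case 1: c = 1 < log_3(17) = 2.5789
T(n) = O(n^(log_3 17))

For T(n) = 17T(n/3) + O(n^1): log_3(17) = 2.5789. This is Case 1 of the Master Theorem (c < log_b(a), work dominated by leaves), giving O(n^(log_3 17)).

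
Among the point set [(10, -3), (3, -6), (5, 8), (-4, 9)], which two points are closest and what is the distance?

Computing all pairwise distances among 4 points:

d((10, -3), (3, -6)) = 7.6158 <-- minimum
d((10, -3), (5, 8)) = 12.083
d((10, -3), (-4, 9)) = 18.4391
d((3, -6), (5, 8)) = 14.1421
d((3, -6), (-4, 9)) = 16.5529
d((5, 8), (-4, 9)) = 9.0554

Closest pair: (10, -3) and (3, -6) with distance 7.6158

The closest pair is (10, -3) and (3, -6) with Euclidean distance 7.6158. For 4 points, brute-force pairwise comparison is shown above. For large n, the divide-and-conquer algorithm (sort by x, recurse on halves, check the dividing strip) achieves O(n log n).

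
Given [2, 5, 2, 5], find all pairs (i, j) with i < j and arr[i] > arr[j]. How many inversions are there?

Finding inversions in [2, 5, 2, 5]:

(1, 2): arr[1]=5 > arr[2]=2

Total inversions: 1

The array has 1 inversion(s): (1,2). Each pair (i,j) satisfies i < j and arr[i] > arr[j].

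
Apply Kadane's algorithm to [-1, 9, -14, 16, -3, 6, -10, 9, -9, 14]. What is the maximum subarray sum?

Using Kadane's algorithm on [-1, 9, -14, 16, -3, 6, -10, 9, -9, 14]:

Scanning through the array:
Position 1 (value 9): max_ending_here = 9, max_so_far = 9
Position 2 (value -14): max_ending_here = -5, max_so_far = 9
Position 3 (value 16): max_ending_here = 16, max_so_far = 16
Position 4 (value -3): max_ending_here = 13, max_so_far = 16
Position 5 (value 6): max_ending_here = 19, max_so_far = 19
Position 6 (value -10): max_ending_here = 9, max_so_far = 19
Position 7 (value 9): max_ending_here = 18, max_so_far = 19
Position 8 (value -9): max_ending_here = 9, max_so_far = 19
Position 9 (value 14): max_ending_here = 23, max_so_far = 23

Maximum subarray: [16, -3, 6, -10, 9, -9, 14]
Maximum sum: 23

The maximum subarray is [16, -3, 6, -10, 9, -9, 14] with sum 23. This subarray runs from index 3 to index 9.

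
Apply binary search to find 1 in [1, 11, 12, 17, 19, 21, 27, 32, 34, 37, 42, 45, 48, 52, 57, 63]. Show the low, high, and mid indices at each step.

Binary search for 1 in [1, 11, 12, 17, 19, 21, 27, 32, 34, 37, 42, 45, 48, 52, 57, 63]:

lo=0, hi=15, mid=7, arr[mid]=32 -> 32 > 1, search left half
lo=0, hi=6, mid=3, arr[mid]=17 -> 17 > 1, search left half
lo=0, hi=2, mid=1, arr[mid]=11 -> 11 > 1, search left half
lo=0, hi=0, mid=0, arr[mid]=1 -> Found target at index 0!

Binary search finds 1 at index 0 after 4 comparisons. The search repeatedly halves the search space by comparing with the middle element.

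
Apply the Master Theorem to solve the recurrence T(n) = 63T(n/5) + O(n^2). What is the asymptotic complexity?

Master Theorem for T(n) = 63T(n/5) + O(n^2):

a = 63, b = 5, c = 2
log_b(a) = log_5(63) = 2.5743

Case 1: c = 2 < log_5(63) = 2.5743
T(n) = O(n^(log_5 63))

For T(n) = 63T(n/5) + O(n^2): log_5(63) = 2.5743. This is Case 1 of the Master Theorem (c < log_b(a), work dominated by leaves), giving O(n^(log_5 63)).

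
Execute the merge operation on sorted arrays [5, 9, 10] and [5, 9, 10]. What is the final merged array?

Merging process:

Compare 5 vs 5: take 5 from left. Merged: [5]
Compare 9 vs 5: take 5 from right. Merged: [5, 5]
Compare 9 vs 9: take 9 from left. Merged: [5, 5, 9]
Compare 10 vs 9: take 9 from right. Merged: [5, 5, 9, 9]
Compare 10 vs 10: take 10 from left. Merged: [5, 5, 9, 9, 10]
Append remaining from right: [10]. Merged: [5, 5, 9, 9, 10, 10]

Final merged array: [5, 5, 9, 9, 10, 10]
Total comparisons: 5

The merged array is [5, 5, 9, 9, 10, 10], requiring 5 comparisons. The merge step runs in O(n) time where n is the total number of elements.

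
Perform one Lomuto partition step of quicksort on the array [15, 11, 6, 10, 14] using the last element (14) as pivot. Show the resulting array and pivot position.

Lomuto partition with pivot = 14:

Initial array: [15, 11, 6, 10, 14]

arr[0]=15 > 14: no swap
arr[1]=11 <= 14: swap with position 0, array becomes [11, 15, 6, 10, 14]
arr[2]=6 <= 14: swap with position 1, array becomes [11, 6, 15, 10, 14]
arr[3]=10 <= 14: swap with position 2, array becomes [11, 6, 10, 15, 14]

Place pivot at position 3: [11, 6, 10, 14, 15]
Pivot position: 3

After partitioning with pivot 14, the array becomes [11, 6, 10, 14, 15]. The pivot is placed at index 3. All elements to the left of the pivot are <= 14, and all elements to the right are > 14.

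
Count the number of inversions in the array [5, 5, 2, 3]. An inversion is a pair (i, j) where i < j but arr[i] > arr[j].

Finding inversions in [5, 5, 2, 3]:

(0, 2): arr[0]=5 > arr[2]=2
(0, 3): arr[0]=5 > arr[3]=3
(1, 2): arr[1]=5 > arr[2]=2
(1, 3): arr[1]=5 > arr[3]=3

Total inversions: 4

The array has 4 inversion(s): (0,2), (0,3), (1,2), (1,3). Each pair (i,j) satisfies i < j and arr[i] > arr[j].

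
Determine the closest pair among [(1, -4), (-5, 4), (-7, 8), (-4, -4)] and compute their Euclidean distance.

Computing all pairwise distances among 4 points:

d((1, -4), (-5, 4)) = 10.0
d((1, -4), (-7, 8)) = 14.4222
d((1, -4), (-4, -4)) = 5.0
d((-5, 4), (-7, 8)) = 4.4721 <-- minimum
d((-5, 4), (-4, -4)) = 8.0623
d((-7, 8), (-4, -4)) = 12.3693

Closest pair: (-5, 4) and (-7, 8) with distance 4.4721

The closest pair is (-5, 4) and (-7, 8) with Euclidean distance 4.4721. For 4 points, brute-force pairwise comparison is shown above. For large n, the divide-and-conquer algorithm (sort by x, recurse on halves, check the dividing strip) achieves O(n log n).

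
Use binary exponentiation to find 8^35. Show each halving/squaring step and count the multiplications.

Computing 8^35 by squaring (build up from 8^1; each line after the first costs one multiplication):

8^1 = 8
8^2 = (8^1)^2 = 8^2 = 64
8^4 = (8^2)^2 = 64^2 = 4096
8^8 = (8^4)^2 = 4096^2 = 16777216
8^16 = (8^8)^2 = 16777216^2 = 281474976710656
8^17 = 8 * 8^16 = 8 * 281474976710656 = 2251799813685248
8^34 = (8^17)^2 = 2251799813685248^2 = 5070602400912917605986812821504
8^35 = 8 * 8^34 = 8 * 5070602400912917605986812821504 = 40564819207303340847894502572032

Result: 40564819207303340847894502572032
Multiplications needed: 7 (7 lines after 8^1)

8^35 = 40564819207303340847894502572032. Using exponentiation by squaring, this requires 7 multiplications. The key idea: if the exponent is even, square the half-power; if odd, multiply by the base once.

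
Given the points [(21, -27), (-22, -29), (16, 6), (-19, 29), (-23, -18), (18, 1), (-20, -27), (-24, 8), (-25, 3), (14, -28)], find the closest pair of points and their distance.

Computing all pairwise distances among 10 points:

d((21, -27), (-22, -29)) = 43.0465
d((21, -27), (16, 6)) = 33.3766
d((21, -27), (-19, 29)) = 68.8186
d((21, -27), (-23, -18)) = 44.911
d((21, -27), (18, 1)) = 28.1603
d((21, -27), (-20, -27)) = 41.0
d((21, -27), (-24, 8)) = 57.0088
d((21, -27), (-25, 3)) = 54.9181
d((21, -27), (14, -28)) = 7.0711
d((-22, -29), (16, 6)) = 51.6624
d((-22, -29), (-19, 29)) = 58.0775
d((-22, -29), (-23, -18)) = 11.0454
d((-22, -29), (18, 1)) = 50.0
d((-22, -29), (-20, -27)) = 2.8284 <-- minimum
d((-22, -29), (-24, 8)) = 37.054
d((-22, -29), (-25, 3)) = 32.1403
d((-22, -29), (14, -28)) = 36.0139
d((16, 6), (-19, 29)) = 41.8808
d((16, 6), (-23, -18)) = 45.793
d((16, 6), (18, 1)) = 5.3852
d((16, 6), (-20, -27)) = 48.8365
d((16, 6), (-24, 8)) = 40.05
d((16, 6), (-25, 3)) = 41.1096
d((16, 6), (14, -28)) = 34.0588
d((-19, 29), (-23, -18)) = 47.1699
d((-19, 29), (18, 1)) = 46.4004
d((-19, 29), (-20, -27)) = 56.0089
d((-19, 29), (-24, 8)) = 21.587
d((-19, 29), (-25, 3)) = 26.6833
d((-19, 29), (14, -28)) = 65.8635
d((-23, -18), (18, 1)) = 45.1885
d((-23, -18), (-20, -27)) = 9.4868
d((-23, -18), (-24, 8)) = 26.0192
d((-23, -18), (-25, 3)) = 21.095
d((-23, -18), (14, -28)) = 38.3275
d((18, 1), (-20, -27)) = 47.2017
d((18, 1), (-24, 8)) = 42.5793
d((18, 1), (-25, 3)) = 43.0465
d((18, 1), (14, -28)) = 29.2746
d((-20, -27), (-24, 8)) = 35.2278
d((-20, -27), (-25, 3)) = 30.4138
d((-20, -27), (14, -28)) = 34.0147
d((-24, 8), (-25, 3)) = 5.099
d((-24, 8), (14, -28)) = 52.345
d((-25, 3), (14, -28)) = 49.8197

Closest pair: (-22, -29) and (-20, -27) with distance 2.8284

The closest pair is (-22, -29) and (-20, -27) with Euclidean distance 2.8284. For 10 points, brute-force pairwise comparison is shown above. For large n, the divide-and-conquer algorithm (sort by x, recurse on halves, check the dividing strip) achieves O(n log n).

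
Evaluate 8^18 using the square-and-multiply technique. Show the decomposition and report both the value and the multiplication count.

Computing 8^18 by squaring (build up from 8^1; each line after the first costs one multiplication):

8^1 = 8
8^2 = (8^1)^2 = 8^2 = 64
8^4 = (8^2)^2 = 64^2 = 4096
8^8 = (8^4)^2 = 4096^2 = 16777216
8^9 = 8 * 8^8 = 8 * 16777216 = 134217728
8^18 = (8^9)^2 = 134217728^2 = 18014398509481984

Result: 18014398509481984
Multiplications needed: 5 (5 lines after 8^1)

8^18 = 18014398509481984. Using exponentiation by squaring, this requires 5 multiplications. The key idea: if the exponent is even, square the half-power; if odd, multiply by the base once.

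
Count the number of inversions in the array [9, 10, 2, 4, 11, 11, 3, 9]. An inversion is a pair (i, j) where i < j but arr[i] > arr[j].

Finding inversions in [9, 10, 2, 4, 11, 11, 3, 9]:

(0, 2): arr[0]=9 > arr[2]=2
(0, 3): arr[0]=9 > arr[3]=4
(0, 6): arr[0]=9 > arr[6]=3
(1, 2): arr[1]=10 > arr[2]=2
(1, 3): arr[1]=10 > arr[3]=4
(1, 6): arr[1]=10 > arr[6]=3
(1, 7): arr[1]=10 > arr[7]=9
(3, 6): arr[3]=4 > arr[6]=3
(4, 6): arr[4]=11 > arr[6]=3
(4, 7): arr[4]=11 > arr[7]=9
(5, 6): arr[5]=11 > arr[6]=3
(5, 7): arr[5]=11 > arr[7]=9

Total inversions: 12

The array has 12 inversion(s): (0,2), (0,3), (0,6), (1,2), (1,3), (1,6), (1,7), (3,6), (4,6), (4,7), (5,6), (5,7). Each pair (i,j) satisfies i < j and arr[i] > arr[j].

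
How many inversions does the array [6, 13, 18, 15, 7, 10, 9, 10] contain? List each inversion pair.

Finding inversions in [6, 13, 18, 15, 7, 10, 9, 10]:

(1, 4): arr[1]=13 > arr[4]=7
(1, 5): arr[1]=13 > arr[5]=10
(1, 6): arr[1]=13 > arr[6]=9
(1, 7): arr[1]=13 > arr[7]=10
(2, 3): arr[2]=18 > arr[3]=15
(2, 4): arr[2]=18 > arr[4]=7
(2, 5): arr[2]=18 > arr[5]=10
(2, 6): arr[2]=18 > arr[6]=9
(2, 7): arr[2]=18 > arr[7]=10
(3, 4): arr[3]=15 > arr[4]=7
(3, 5): arr[3]=15 > arr[5]=10
(3, 6): arr[3]=15 > arr[6]=9
(3, 7): arr[3]=15 > arr[7]=10
(5, 6): arr[5]=10 > arr[6]=9

Total inversions: 14

The array has 14 inversion(s): (1,4), (1,5), (1,6), (1,7), (2,3), (2,4), (2,5), (2,6), (2,7), (3,4), (3,5), (3,6), (3,7), (5,6). Each pair (i,j) satisfies i < j and arr[i] > arr[j].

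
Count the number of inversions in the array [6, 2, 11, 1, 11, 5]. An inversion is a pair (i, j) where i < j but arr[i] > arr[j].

Finding inversions in [6, 2, 11, 1, 11, 5]:

(0, 1): arr[0]=6 > arr[1]=2
(0, 3): arr[0]=6 > arr[3]=1
(0, 5): arr[0]=6 > arr[5]=5
(1, 3): arr[1]=2 > arr[3]=1
(2, 3): arr[2]=11 > arr[3]=1
(2, 5): arr[2]=11 > arr[5]=5
(4, 5): arr[4]=11 > arr[5]=5

Total inversions: 7

The array has 7 inversion(s): (0,1), (0,3), (0,5), (1,3), (2,3), (2,5), (4,5). Each pair (i,j) satisfies i < j and arr[i] > arr[j].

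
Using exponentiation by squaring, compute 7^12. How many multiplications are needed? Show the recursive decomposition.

Computing 7^12 by squaring (build up from 7^1; each line after the first costs one multiplication):

7^1 = 7
7^2 = (7^1)^2 = 7^2 = 49
7^3 = 7 * 7^2 = 7 * 49 = 343
7^6 = (7^3)^2 = 343^2 = 117649
7^12 = (7^6)^2 = 117649^2 = 13841287201

Result: 13841287201
Multiplications needed: 4 (4 lines after 7^1)

7^12 = 13841287201. Using exponentiation by squaring, this requires 4 multiplications. The key idea: if the exponent is even, square the half-power; if odd, multiply by the base once.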